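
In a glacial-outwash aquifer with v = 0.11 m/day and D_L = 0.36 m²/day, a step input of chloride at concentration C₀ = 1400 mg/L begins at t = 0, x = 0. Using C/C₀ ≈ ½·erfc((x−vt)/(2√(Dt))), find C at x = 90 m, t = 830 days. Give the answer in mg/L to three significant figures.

For a continuous step input, C/C₀ ≈ ½·erfc((x−vt)/(2√(Dt))).
vt = 0.11 × 830 = 91.3 m and 2√(Dt) = 2√(0.36 × 830) = 34.57 m.
Argument (x−vt)/(2√(Dt)) = (90 − 91.3)/34.57 = -0.03760; ½·erfc(-0.03760) = 0.5212.
C = 1400 × 0.5212 = 730 mg/L.

730 mg/L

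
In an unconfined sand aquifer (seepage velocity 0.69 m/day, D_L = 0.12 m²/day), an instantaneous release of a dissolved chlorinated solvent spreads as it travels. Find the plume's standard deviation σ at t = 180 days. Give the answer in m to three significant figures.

Dispersive spreading gives a Gaussian with σ² = 2Dt; advection only shifts the center.
σ = √(2 × 0.12 × 180) = 6.57 m.

6.57 m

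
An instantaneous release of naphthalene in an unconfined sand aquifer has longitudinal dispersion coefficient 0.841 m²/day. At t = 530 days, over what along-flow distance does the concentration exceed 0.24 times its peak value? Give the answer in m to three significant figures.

101 m

The plume is Gaussian with σ = √(2Dt) = √(2 × 0.841 × 530) = 29.86 m.
C/C_peak = exp(−Δx²/(2σ²)) = 0.24 ⇒ Δx = σ·√(−2 ln 0.24) = 29.86 × 1.689 = 50.43 m.
Width = 2Δx = 101 m.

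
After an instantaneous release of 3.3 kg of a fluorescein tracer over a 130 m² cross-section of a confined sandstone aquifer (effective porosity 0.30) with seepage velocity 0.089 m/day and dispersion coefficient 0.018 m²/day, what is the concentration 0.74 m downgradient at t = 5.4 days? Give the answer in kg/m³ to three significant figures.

0.0644 kg/m³

For an instantaneous plane source, C(x,t) = M/(n_e·A·√(4πDt)) · exp(−(x−vt)²/(4Dt)), with n_e·A the pore (flow) area.
Plume center vt = 0.089 × 5.4 = 0.4806 m, so the well at 0.74 m is 0.2594 m downgradient of the peak.
√(4πDt) = 1.105 m, giving peak height M/(n_e·A·√(4πDt)) = 3.3/(0.30 × 130 × 1.105) = 0.07658 kg/m³.
(x−vt)²/(4Dt) = (0.2594)²/(4 × 0.018 × 5.4) = 0.1731; exp(−0.1731) = 0.8411.
C = 0.07658 × 0.8411 = 0.0644 kg/m³.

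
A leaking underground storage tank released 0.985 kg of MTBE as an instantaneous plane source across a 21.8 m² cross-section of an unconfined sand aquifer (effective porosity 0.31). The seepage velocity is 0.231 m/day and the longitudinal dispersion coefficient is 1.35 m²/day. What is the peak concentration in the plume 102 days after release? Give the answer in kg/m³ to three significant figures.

0.00350 kg/m³

The peak of an instantaneous 1D plume sits at x = vt; there the Gaussian factor is 1 and C_max = M/(n_e·A·√(4πDt)), where n_e·A is the pore area the mass is dissolved in.
√(4πDt) = √(4π × 1.35 × 102) = 41.60 m, so C_max = 0.985/(0.31 × 21.8 × 41.60) = 0.00350 kg/m³.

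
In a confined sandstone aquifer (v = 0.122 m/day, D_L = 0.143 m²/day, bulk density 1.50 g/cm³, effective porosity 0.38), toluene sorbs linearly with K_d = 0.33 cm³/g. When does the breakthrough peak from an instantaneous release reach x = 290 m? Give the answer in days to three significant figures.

5450 days

Retardation factor R = 1 + ρ_b·K_d/n = 1 + 1.50 × 0.33/0.38 = 2.303.
Sorption retards both mechanisms: v_R = v/R = 0.05297 m/day, D_R = D/R = 0.06209 m²/day.
Peak time from v_R²t² + 2D_R t − x² = 0: t = (√(D_R² + v_R²x²) − D_R)/v_R².
√(D_R² + v_R²x²) = √(0.06209² + 0.05297² × 290²) = 15.36; v_R² = 0.002806.
t = (15.36 − 0.06209)/0.002806 = 5450 days.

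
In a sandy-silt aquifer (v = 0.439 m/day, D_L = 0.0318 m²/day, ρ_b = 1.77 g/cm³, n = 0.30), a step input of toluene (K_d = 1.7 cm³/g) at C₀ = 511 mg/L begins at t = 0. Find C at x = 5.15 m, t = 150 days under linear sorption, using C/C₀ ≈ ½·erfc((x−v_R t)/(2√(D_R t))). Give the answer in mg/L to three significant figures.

Retardation factor R = 1 + ρ_b·K_d/n = 1 + 1.77 × 1.7/0.30 = 11.03.
Sorption retards both mechanisms: v_R = v/R = 0.03980 m/day, D_R = D/R = 0.002883 m²/day.
v_R·t = 0.03980 × 150 = 5.97 m; 2√(D_R t) = 1.315 m; argument = (5.15 − 5.97)/1.315 = -0.6236.
C = C₀ × ½·erfc(-0.6236) = 511 × 0.8111 = 414 mg/L.

414 mg/L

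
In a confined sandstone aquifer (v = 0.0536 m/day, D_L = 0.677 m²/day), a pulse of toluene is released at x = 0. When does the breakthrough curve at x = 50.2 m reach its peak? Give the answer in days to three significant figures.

For the 1D instantaneous-source solution, setting ∂C/∂t = 0 at fixed x gives v²t² + 2Dt − x² = 0, so t = (√(D² + v²x²) − D)/v².
√(D² + v²x²) = √(0.677² + 0.0536² × 50.2²) = 2.775; v² = 0.00287296.
t = (2.775 − 0.677)/0.00287296 = 730 days (vs. the pure-advection estimate x/v = 937 d).

730 days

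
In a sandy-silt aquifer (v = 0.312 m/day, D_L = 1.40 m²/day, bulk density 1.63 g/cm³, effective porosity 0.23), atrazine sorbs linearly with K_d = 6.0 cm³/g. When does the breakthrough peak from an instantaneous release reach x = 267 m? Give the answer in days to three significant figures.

Retardation factor R = 1 + ρ_b·K_d/n = 1 + 1.63 × 6.0/0.23 = 43.52.
Sorption retards both mechanisms: v_R = v/R = 0.007169 m/day, D_R = D/R = 0.03217 m²/day.
Peak time from v_R²t² + 2D_R t − x² = 0: t = (√(D_R² + v_R²x²) − D_R)/v_R².
√(D_R² + v_R²x²) = √(0.03217² + 0.007169² × 267²) = 1.914; v_R² = 5.139e-05.
t = (1.914 − 0.03217)/5.139e-05 = 36600 days.

36600 days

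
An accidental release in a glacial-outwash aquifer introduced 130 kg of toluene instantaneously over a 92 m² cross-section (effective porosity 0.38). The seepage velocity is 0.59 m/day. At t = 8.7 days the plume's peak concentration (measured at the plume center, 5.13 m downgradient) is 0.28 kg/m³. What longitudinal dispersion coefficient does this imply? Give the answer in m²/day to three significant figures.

1.61 m²/day

At the plume center C_max = M/(n_e·A·√(4πDt)), so D = M²/(4πt·(n_e·A·C_max)²).
n_e·A·C_max = 0.38 × 92 × 0.28 = 9.789 kg/m.
D = 130²/(4π × 8.7 × 9.789²) = 1.61 m²/day.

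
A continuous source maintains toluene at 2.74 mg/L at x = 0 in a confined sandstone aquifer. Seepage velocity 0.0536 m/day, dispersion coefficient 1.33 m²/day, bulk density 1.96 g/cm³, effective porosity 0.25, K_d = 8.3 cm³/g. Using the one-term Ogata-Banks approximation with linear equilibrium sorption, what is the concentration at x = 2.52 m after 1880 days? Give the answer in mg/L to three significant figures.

1.25 mg/L

Retardation factor R = 1 + ρ_b·K_d/n = 1 + 1.96 × 8.3/0.25 = 66.07.
Sorption retards both mechanisms: v_R = v/R = 0.0008113 m/day, D_R = D/R = 0.02013 m²/day.
v_R·t = 0.0008113 × 1880 = 1.525244 m; 2√(D_R t) = 12.30 m; argument = (2.52 − 1.525244)/12.30 = 0.08087.
C = C₀ × ½·erfc(0.08087) = 2.74 × 0.4545 = 1.25 mg/L.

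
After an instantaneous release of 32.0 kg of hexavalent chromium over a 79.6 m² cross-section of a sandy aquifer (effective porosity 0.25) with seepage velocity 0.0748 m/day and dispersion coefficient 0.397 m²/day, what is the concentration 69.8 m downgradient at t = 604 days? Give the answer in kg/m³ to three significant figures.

For an instantaneous plane source, C(x,t) = M/(n_e·A·√(4πDt)) · exp(−(x−vt)²/(4Dt)), with n_e·A the pore (flow) area.
Plume center vt = 0.0748 × 604 = 45.1792 m, so the well at 69.8 m is 24.6208 m downgradient of the peak.
√(4πDt) = 54.89 m, giving peak height M/(n_e·A·√(4πDt)) = 32.0/(0.25 × 79.6 × 54.89) = 0.02930 kg/m³.
(x−vt)²/(4Dt) = (24.6208)²/(4 × 0.397 × 604) = 0.6320; exp(−0.6320) = 0.5315.
C = 0.02930 × 0.5315 = 0.0156 kg/m³.

0.0156 kg/m³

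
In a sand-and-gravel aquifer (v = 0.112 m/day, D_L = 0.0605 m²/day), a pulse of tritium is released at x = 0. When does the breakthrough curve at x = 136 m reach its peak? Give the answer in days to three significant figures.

1210 days

For the 1D instantaneous-source solution, setting ∂C/∂t = 0 at fixed x gives v²t² + 2Dt − x² = 0, so t = (√(D² + v²x²) − D)/v².
√(D² + v²x²) = √(0.0605² + 0.112² × 136²) = 15.23; v² = 0.012544.
t = (15.23 − 0.0605)/0.012544 = 1210 days (vs. the pure-advection estimate x/v = 1210 d).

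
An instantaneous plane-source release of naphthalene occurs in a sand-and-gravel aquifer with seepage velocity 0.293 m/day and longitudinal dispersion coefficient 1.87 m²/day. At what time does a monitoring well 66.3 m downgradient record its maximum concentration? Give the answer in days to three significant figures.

For the 1D instantaneous-source solution, setting ∂C/∂t = 0 at fixed x gives v²t² + 2Dt − x² = 0, so t = (√(D² + v²x²) − D)/v².
√(D² + v²x²) = √(1.87² + 0.293² × 66.3²) = 19.52; v² = 0.085849.
t = (19.52 − 1.87)/0.085849 = 206 days (vs. the pure-advection estimate x/v = 226 d).

206 days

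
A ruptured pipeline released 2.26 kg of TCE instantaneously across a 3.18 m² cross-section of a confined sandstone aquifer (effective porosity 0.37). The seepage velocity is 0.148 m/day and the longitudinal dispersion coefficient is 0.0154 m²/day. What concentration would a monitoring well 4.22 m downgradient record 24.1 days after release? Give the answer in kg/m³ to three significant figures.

0.667 kg/m³

For an instantaneous plane source, C(x,t) = M/(n_e·A·√(4πDt)) · exp(−(x−vt)²/(4Dt)), with n_e·A the pore (flow) area.
Plume center vt = 0.148 × 24.1 = 3.5668 m, so the well at 4.22 m is 0.6532 m downgradient of the peak.
√(4πDt) = 2.160 m, giving peak height M/(n_e·A·√(4πDt)) = 2.26/(0.37 × 3.18 × 2.160) = 0.8893 kg/m³.
(x−vt)²/(4Dt) = (0.6532)²/(4 × 0.0154 × 24.1) = 0.2874; exp(−0.2874) = 0.7502.
C = 0.8893 × 0.7502 = 0.667 kg/m³.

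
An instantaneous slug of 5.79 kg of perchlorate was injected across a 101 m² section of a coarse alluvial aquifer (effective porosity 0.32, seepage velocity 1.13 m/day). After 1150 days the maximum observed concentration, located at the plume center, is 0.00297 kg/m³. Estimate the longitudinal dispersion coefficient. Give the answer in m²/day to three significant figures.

0.252 m²/day

At the plume center C_max = M/(n_e·A·√(4πDt)), so D = M²/(4πt·(n_e·A·C_max)²).
n_e·A·C_max = 0.32 × 101 × 0.00297 = 0.09599 kg/m.
D = 5.79²/(4π × 1150 × 0.09599²) = 0.252 m²/day.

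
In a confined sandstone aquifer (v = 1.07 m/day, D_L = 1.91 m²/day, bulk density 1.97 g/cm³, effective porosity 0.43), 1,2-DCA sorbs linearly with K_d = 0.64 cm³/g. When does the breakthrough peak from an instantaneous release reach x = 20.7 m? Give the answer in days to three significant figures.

Retardation factor R = 1 + ρ_b·K_d/n = 1 + 1.97 × 0.64/0.43 = 3.932.
Sorption retards both mechanisms: v_R = v/R = 0.2721 m/day, D_R = D/R = 0.4858 m²/day.
Peak time from v_R²t² + 2D_R t − x² = 0: t = (√(D_R² + v_R²x²) − D_R)/v_R².
√(D_R² + v_R²x²) = √(0.4858² + 0.2721² × 20.7²) = 5.653; v_R² = 0.07404.
t = (5.653 − 0.4858)/0.07404 = 69.8 days.

69.8 days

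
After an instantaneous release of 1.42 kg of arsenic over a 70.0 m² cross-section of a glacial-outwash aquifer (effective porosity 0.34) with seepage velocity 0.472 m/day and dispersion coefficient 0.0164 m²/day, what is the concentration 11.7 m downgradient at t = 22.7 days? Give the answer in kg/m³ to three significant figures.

For an instantaneous plane source, C(x,t) = M/(n_e·A·√(4πDt)) · exp(−(x−vt)²/(4Dt)), with n_e·A the pore (flow) area.
Plume center vt = 0.472 × 22.7 = 10.7144 m, so the well at 11.7 m is 0.9856 m downgradient of the peak.
√(4πDt) = 2.163 m, giving peak height M/(n_e·A·√(4πDt)) = 1.42/(0.34 × 70.0 × 2.163) = 0.02758 kg/m³.
(x−vt)²/(4Dt) = (0.9856)²/(4 × 0.0164 × 22.7) = 0.6523; exp(−0.6523) = 0.5208.
C = 0.02758 × 0.5208 = 0.0144 kg/m³.

0.0144 kg/m³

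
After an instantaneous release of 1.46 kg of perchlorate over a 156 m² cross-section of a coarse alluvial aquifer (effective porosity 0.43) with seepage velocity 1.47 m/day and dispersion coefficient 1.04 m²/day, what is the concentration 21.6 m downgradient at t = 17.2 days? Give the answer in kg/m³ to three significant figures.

0.00120 kg/m³

For an instantaneous plane source, C(x,t) = M/(n_e·A·√(4πDt)) · exp(−(x−vt)²/(4Dt)), with n_e·A the pore (flow) area.
Plume center vt = 1.47 × 17.2 = 25.284 m, so the well at 21.6 m is 3.684 m upgradient of the peak.
√(4πDt) = 14.99 m, giving peak height M/(n_e·A·√(4πDt)) = 1.46/(0.43 × 156 × 14.99) = 0.001452 kg/m³.
(x−vt)²/(4Dt) = (-3.684)²/(4 × 1.04 × 17.2) = 0.1897; exp(−0.1897) = 0.8272.
C = 0.001452 × 0.8272 = 0.00120 kg/m³.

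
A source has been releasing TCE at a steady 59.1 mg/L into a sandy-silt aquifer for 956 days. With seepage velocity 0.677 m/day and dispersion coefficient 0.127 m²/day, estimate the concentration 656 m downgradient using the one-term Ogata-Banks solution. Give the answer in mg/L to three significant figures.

For a continuous step input, C/C₀ ≈ ½·erfc((x−vt)/(2√(Dt))).
vt = 0.677 × 956 = 647.212 m and 2√(Dt) = 2√(0.127 × 956) = 22.04 m.
Argument (x−vt)/(2√(Dt)) = (656 − 647.212)/22.04 = 0.3987; ½·erfc(0.3987) = 0.2864.
C = 59.1 × 0.2864 = 16.9 mg/L.

16.9 mg/L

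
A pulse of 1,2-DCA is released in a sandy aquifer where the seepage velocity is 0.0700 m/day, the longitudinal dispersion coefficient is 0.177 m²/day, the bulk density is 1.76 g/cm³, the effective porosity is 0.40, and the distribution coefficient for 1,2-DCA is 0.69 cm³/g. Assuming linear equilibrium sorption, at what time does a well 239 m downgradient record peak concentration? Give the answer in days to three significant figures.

13600 days

Retardation factor R = 1 + ρ_b·K_d/n = 1 + 1.76 × 0.69/0.40 = 4.036.
Sorption retards both mechanisms: v_R = v/R = 0.01734 m/day, D_R = D/R = 0.04386 m²/day.
Peak time from v_R²t² + 2D_R t − x² = 0: t = (√(D_R² + v_R²x²) − D_R)/v_R².
√(D_R² + v_R²x²) = √(0.04386² + 0.01734² × 239²) = 4.144; v_R² = 0.0003007.
t = (4.144 − 0.04386)/0.0003007 = 13600 days.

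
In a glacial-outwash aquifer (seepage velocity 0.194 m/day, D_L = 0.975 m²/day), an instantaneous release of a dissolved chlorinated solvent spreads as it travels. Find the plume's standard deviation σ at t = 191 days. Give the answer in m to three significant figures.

19.3 m

Dispersive spreading gives a Gaussian with σ² = 2Dt; advection only shifts the center.
σ = √(2 × 0.975 × 191) = 19.3 m.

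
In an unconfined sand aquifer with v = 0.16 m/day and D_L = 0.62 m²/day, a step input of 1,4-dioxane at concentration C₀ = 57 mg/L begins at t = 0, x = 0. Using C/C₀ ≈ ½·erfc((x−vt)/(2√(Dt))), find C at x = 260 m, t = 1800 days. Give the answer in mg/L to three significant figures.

For a continuous step input, C/C₀ ≈ ½·erfc((x−vt)/(2√(Dt))).
vt = 0.16 × 1800 = 288 m and 2√(Dt) = 2√(0.62 × 1800) = 66.81 m.
Argument (x−vt)/(2√(Dt)) = (260 − 288)/66.81 = -0.4191; ½·erfc(-0.4191) = 0.7233.
C = 57 × 0.7233 = 41.2 mg/L.

41.2 mg/L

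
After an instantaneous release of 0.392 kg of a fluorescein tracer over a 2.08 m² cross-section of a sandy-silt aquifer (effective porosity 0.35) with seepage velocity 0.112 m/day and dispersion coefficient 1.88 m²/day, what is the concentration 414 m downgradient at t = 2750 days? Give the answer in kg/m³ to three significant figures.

For an instantaneous plane source, C(x,t) = M/(n_e·A·√(4πDt)) · exp(−(x−vt)²/(4Dt)), with n_e·A the pore (flow) area.
Plume center vt = 0.112 × 2750 = 308 m, so the well at 414 m is 106 m downgradient of the peak.
√(4πDt) = 254.9 m, giving peak height M/(n_e·A·√(4πDt)) = 0.392/(0.35 × 2.08 × 254.9) = 0.002112 kg/m³.
(x−vt)²/(4Dt) = (106)²/(4 × 1.88 × 2750) = 0.5433; exp(−0.5433) = 0.5808.
C = 0.002112 × 0.5808 = 0.00123 kg/m³.

0.00123 kg/m³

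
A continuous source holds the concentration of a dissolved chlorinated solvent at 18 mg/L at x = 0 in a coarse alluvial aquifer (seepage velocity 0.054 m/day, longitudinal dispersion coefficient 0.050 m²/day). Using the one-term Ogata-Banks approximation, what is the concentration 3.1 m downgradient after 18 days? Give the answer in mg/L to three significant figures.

For a continuous step input, C/C₀ ≈ ½·erfc((x−vt)/(2√(Dt))).
vt = 0.054 × 18 = 0.972 m and 2√(Dt) = 2√(0.050 × 18) = 1.897 m.
Argument (x−vt)/(2√(Dt)) = (3.1 − 0.972)/1.897 = 1.122; ½·erfc(1.122) = 0.05628.
C = 18 × 0.05628 = 1.01 mg/L.

1.01 mg/L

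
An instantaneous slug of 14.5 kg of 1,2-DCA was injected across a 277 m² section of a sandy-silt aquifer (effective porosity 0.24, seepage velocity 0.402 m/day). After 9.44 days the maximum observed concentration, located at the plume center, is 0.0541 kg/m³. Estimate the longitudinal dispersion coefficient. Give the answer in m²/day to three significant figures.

At the plume center C_max = M/(n_e·A·√(4πDt)), so D = M²/(4πt·(n_e·A·C_max)²).
n_e·A·C_max = 0.24 × 277 × 0.0541 = 3.597 kg/m.
D = 14.5²/(4π × 9.44 × 3.597²) = 0.137 m²/day.

0.137 m²/day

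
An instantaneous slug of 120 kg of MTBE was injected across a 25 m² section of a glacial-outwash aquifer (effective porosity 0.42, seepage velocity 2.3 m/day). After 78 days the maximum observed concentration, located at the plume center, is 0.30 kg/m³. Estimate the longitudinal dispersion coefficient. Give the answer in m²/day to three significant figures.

1.48 m²/day

At the plume center C_max = M/(n_e·A·√(4πDt)), so D = M²/(4πt·(n_e·A·C_max)²).
n_e·A·C_max = 0.42 × 25 × 0.30 = 3.150 kg/m.
D = 120²/(4π × 78 × 3.150²) = 1.48 m²/day.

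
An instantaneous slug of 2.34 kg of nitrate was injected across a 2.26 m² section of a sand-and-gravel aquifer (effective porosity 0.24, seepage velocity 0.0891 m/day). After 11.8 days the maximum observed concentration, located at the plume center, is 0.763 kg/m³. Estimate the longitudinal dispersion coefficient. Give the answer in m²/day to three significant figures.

At the plume center C_max = M/(n_e·A·√(4πDt)), so D = M²/(4πt·(n_e·A·C_max)²).
n_e·A·C_max = 0.24 × 2.26 × 0.763 = 0.4139 kg/m.
D = 2.34²/(4π × 11.8 × 0.4139²) = 0.216 m²/day.

0.216 m²/day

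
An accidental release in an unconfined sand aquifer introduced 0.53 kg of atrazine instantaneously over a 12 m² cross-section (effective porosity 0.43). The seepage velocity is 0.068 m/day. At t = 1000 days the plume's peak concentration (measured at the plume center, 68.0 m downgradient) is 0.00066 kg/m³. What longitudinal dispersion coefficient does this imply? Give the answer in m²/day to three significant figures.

At the plume center C_max = M/(n_e·A·√(4πDt)), so D = M²/(4πt·(n_e·A·C_max)²).
n_e·A·C_max = 0.43 × 12 × 0.00066 = 0.003406 kg/m.
D = 0.53²/(4π × 1000 × 0.003406²) = 1.93 m²/day.

1.93 m²/day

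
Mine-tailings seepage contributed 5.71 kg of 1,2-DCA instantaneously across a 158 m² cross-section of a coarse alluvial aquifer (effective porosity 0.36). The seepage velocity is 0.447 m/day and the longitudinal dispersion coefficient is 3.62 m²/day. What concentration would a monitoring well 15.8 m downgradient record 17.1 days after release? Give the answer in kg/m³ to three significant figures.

0.00275 kg/m³

For an instantaneous plane source, C(x,t) = M/(n_e·A·√(4πDt)) · exp(−(x−vt)²/(4Dt)), with n_e·A the pore (flow) area.
Plume center vt = 0.447 × 17.1 = 7.6437 m, so the well at 15.8 m is 8.1563 m downgradient of the peak.
√(4πDt) = 27.89 m, giving peak height M/(n_e·A·√(4πDt)) = 5.71/(0.36 × 158 × 27.89) = 0.003599 kg/m³.
(x−vt)²/(4Dt) = (8.1563)²/(4 × 3.62 × 17.1) = 0.2687; exp(−0.2687) = 0.7644.
C = 0.003599 × 0.7644 = 0.00275 kg/m³.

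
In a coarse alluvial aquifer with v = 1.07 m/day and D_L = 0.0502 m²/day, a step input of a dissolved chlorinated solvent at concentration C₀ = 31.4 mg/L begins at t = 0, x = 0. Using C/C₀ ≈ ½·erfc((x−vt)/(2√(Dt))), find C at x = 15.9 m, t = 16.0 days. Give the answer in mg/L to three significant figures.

26.1 mg/L

For a continuous step input, C/C₀ ≈ ½·erfc((x−vt)/(2√(Dt))).
vt = 1.07 × 16.0 = 17.12 m and 2√(Dt) = 2√(0.0502 × 16.0) = 1.792 m.
Argument (x−vt)/(2√(Dt)) = (15.9 − 17.12)/1.792 = -0.6808; ½·erfc(-0.6808) = 0.8322.
C = 31.4 × 0.8322 = 26.1 mg/L.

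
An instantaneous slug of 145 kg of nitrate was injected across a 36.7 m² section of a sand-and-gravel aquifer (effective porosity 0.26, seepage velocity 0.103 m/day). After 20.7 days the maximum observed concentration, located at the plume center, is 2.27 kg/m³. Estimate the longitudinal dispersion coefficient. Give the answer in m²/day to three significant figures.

At the plume center C_max = M/(n_e·A·√(4πDt)), so D = M²/(4πt·(n_e·A·C_max)²).
n_e·A·C_max = 0.26 × 36.7 × 2.27 = 21.66 kg/m.
D = 145²/(4π × 20.7 × 21.66²) = 0.172 m²/day.

0.172 m²/day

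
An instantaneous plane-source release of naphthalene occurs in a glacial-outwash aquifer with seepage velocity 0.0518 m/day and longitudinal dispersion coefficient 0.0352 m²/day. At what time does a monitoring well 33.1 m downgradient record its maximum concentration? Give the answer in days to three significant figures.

626 days

For the 1D instantaneous-source solution, setting ∂C/∂t = 0 at fixed x gives v²t² + 2Dt − x² = 0, so t = (√(D² + v²x²) − D)/v².
√(D² + v²x²) = √(0.0352² + 0.0518² × 33.1²) = 1.715; v² = 0.00268324.
t = (1.715 − 0.0352)/0.00268324 = 626 days (vs. the pure-advection estimate x/v = 639 d).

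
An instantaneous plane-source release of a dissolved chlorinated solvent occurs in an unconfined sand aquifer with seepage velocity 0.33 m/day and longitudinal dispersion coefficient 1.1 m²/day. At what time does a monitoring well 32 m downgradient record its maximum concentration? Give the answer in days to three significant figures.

87.4 days

For the 1D instantaneous-source solution, setting ∂C/∂t = 0 at fixed x gives v²t² + 2Dt − x² = 0, so t = (√(D² + v²x²) − D)/v².
√(D² + v²x²) = √(1.1² + 0.33² × 32²) = 10.62; v² = 0.1089.
t = (10.62 − 1.1)/0.1089 = 87.4 days (vs. the pure-advection estimate x/v = 97.0 d).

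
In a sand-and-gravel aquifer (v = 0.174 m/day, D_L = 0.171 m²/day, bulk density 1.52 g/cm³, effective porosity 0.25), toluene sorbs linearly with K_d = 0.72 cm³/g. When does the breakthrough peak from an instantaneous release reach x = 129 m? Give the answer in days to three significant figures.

Retardation factor R = 1 + ρ_b·K_d/n = 1 + 1.52 × 0.72/0.25 = 5.378.
Sorption retards both mechanisms: v_R = v/R = 0.03235 m/day, D_R = D/R = 0.03180 m²/day.
Peak time from v_R²t² + 2D_R t − x² = 0: t = (√(D_R² + v_R²x²) − D_R)/v_R².
√(D_R² + v_R²x²) = √(0.03180² + 0.03235² × 129²) = 4.173; v_R² = 0.001047.
t = (4.173 − 0.03180)/0.001047 = 3960 days.

3960 days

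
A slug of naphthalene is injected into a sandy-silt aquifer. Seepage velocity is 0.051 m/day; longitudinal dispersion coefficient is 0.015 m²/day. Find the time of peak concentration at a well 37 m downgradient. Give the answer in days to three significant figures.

720 days

For the 1D instantaneous-source solution, setting ∂C/∂t = 0 at fixed x gives v²t² + 2Dt − x² = 0, so t = (√(D² + v²x²) − D)/v².
√(D² + v²x²) = √(0.015² + 0.051² × 37²) = 1.887; v² = 0.002601.
t = (1.887 − 0.015)/0.002601 = 720 days (vs. the pure-advection estimate x/v = 725 d).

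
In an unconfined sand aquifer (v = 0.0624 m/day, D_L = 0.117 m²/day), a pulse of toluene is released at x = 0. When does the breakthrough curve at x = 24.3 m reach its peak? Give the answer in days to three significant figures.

361 days

For the 1D instantaneous-source solution, setting ∂C/∂t = 0 at fixed x gives v²t² + 2Dt − x² = 0, so t = (√(D² + v²x²) − D)/v².
√(D² + v²x²) = √(0.117² + 0.0624² × 24.3²) = 1.521; v² = 0.00389376.
t = (1.521 − 0.117)/0.00389376 = 361 days (vs. the pure-advection estimate x/v = 389 d).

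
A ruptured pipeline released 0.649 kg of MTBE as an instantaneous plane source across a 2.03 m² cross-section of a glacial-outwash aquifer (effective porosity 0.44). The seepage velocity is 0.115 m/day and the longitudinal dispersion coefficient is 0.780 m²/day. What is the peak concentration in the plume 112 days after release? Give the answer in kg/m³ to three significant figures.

The peak of an instantaneous 1D plume sits at x = vt; there the Gaussian factor is 1 and C_max = M/(n_e·A·√(4πDt)), where n_e·A is the pore area the mass is dissolved in.
√(4πDt) = √(4π × 0.780 × 112) = 33.13 m, so C_max = 0.649/(0.44 × 2.03 × 33.13) = 0.0219 kg/m³.

0.0219 kg/m³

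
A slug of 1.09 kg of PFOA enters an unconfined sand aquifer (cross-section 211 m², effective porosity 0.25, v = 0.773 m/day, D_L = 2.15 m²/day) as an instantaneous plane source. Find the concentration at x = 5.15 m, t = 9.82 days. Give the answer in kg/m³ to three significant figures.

0.00118 kg/m³

For an instantaneous plane source, C(x,t) = M/(n_e·A·√(4πDt)) · exp(−(x−vt)²/(4Dt)), with n_e·A the pore (flow) area.
Plume center vt = 0.773 × 9.82 = 7.59086 m, so the well at 5.15 m is 2.44086 m upgradient of the peak.
√(4πDt) = 16.29 m, giving peak height M/(n_e·A·√(4πDt)) = 1.09/(0.25 × 211 × 16.29) = 0.001268 kg/m³.
(x−vt)²/(4Dt) = (-2.44086)²/(4 × 2.15 × 9.82) = 0.07055; exp(−0.07055) = 0.9319.
C = 0.001268 × 0.9319 = 0.00118 kg/m³.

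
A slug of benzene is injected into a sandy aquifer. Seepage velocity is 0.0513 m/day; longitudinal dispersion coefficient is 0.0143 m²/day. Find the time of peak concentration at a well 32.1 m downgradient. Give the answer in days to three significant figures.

620 days

For the 1D instantaneous-source solution, setting ∂C/∂t = 0 at fixed x gives v²t² + 2Dt − x² = 0, so t = (√(D² + v²x²) − D)/v².
√(D² + v²x²) = √(0.0143² + 0.0513² × 32.1²) = 1.647; v² = 0.00263169.
t = (1.647 − 0.0143)/0.00263169 = 620 days (vs. the pure-advection estimate x/v = 626 d).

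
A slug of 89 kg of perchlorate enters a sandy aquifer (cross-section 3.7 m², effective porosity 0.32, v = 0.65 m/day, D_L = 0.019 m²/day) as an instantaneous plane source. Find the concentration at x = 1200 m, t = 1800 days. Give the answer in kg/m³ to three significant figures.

For an instantaneous plane source, C(x,t) = M/(n_e·A·√(4πDt)) · exp(−(x−vt)²/(4Dt)), with n_e·A the pore (flow) area.
Plume center vt = 0.65 × 1800 = 1170 m, so the well at 1200 m is 30 m downgradient of the peak.
√(4πDt) = 20.73 m, giving peak height M/(n_e·A·√(4πDt)) = 89/(0.32 × 3.7 × 20.73) = 3.626 kg/m³.
(x−vt)²/(4Dt) = (30)²/(4 × 0.019 × 1800) = 6.579; exp(−6.579) = 0.001389.
C = 3.626 × 0.001389 = 0.00504 kg/m³.

0.00504 kg/m³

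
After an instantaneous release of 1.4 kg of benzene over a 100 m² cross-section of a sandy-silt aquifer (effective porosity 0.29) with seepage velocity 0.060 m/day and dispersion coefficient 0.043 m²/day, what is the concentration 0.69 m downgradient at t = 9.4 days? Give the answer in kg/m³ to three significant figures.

0.0212 kg/m³

For an instantaneous plane source, C(x,t) = M/(n_e·A·√(4πDt)) · exp(−(x−vt)²/(4Dt)), with n_e·A the pore (flow) area.
Plume center vt = 0.060 × 9.4 = 0.564 m, so the well at 0.69 m is 0.126 m downgradient of the peak.
√(4πDt) = 2.254 m, giving peak height M/(n_e·A·√(4πDt)) = 1.4/(0.29 × 100 × 2.254) = 0.02142 kg/m³.
(x−vt)²/(4Dt) = (0.126)²/(4 × 0.043 × 9.4) = 0.009819; exp(−0.009819) = 0.9902.
C = 0.02142 × 0.9902 = 0.0212 kg/m³.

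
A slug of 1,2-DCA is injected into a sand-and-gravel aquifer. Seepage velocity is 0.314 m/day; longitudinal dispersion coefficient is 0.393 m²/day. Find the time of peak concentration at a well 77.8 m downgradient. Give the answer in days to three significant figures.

244 days

For the 1D instantaneous-source solution, setting ∂C/∂t = 0 at fixed x gives v²t² + 2Dt − x² = 0, so t = (√(D² + v²x²) − D)/v².
√(D² + v²x²) = √(0.393² + 0.314² × 77.8²) = 24.43; v² = 0.098596.
t = (24.43 − 0.393)/0.098596 = 244 days (vs. the pure-advection estimate x/v = 248 d).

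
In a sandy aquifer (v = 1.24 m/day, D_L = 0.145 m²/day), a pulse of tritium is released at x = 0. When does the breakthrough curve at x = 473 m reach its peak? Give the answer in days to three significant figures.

For the 1D instantaneous-source solution, setting ∂C/∂t = 0 at fixed x gives v²t² + 2Dt − x² = 0, so t = (√(D² + v²x²) − D)/v².
√(D² + v²x²) = √(0.145² + 1.24² × 473²) = 586.5; v² = 1.5376.
t = (586.5 − 0.145)/1.5376 = 381 days (vs. the pure-advection estimate x/v = 381 d).

381 days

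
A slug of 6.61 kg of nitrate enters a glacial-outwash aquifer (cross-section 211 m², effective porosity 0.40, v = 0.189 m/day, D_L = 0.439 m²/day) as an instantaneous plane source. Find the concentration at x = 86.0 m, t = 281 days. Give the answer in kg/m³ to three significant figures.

0.000222 kg/m³

For an instantaneous plane source, C(x,t) = M/(n_e·A·√(4πDt)) · exp(−(x−vt)²/(4Dt)), with n_e·A the pore (flow) area.
Plume center vt = 0.189 × 281 = 53.109 m, so the well at 86.0 m is 32.891 m downgradient of the peak.
√(4πDt) = 39.37 m, giving peak height M/(n_e·A·√(4πDt)) = 6.61/(0.40 × 211 × 39.37) = 0.001989 kg/m³.
(x−vt)²/(4Dt) = (32.891)²/(4 × 0.439 × 281) = 2.192; exp(−2.192) = 0.1117.
C = 0.001989 × 0.1117 = 0.000222 kg/m³.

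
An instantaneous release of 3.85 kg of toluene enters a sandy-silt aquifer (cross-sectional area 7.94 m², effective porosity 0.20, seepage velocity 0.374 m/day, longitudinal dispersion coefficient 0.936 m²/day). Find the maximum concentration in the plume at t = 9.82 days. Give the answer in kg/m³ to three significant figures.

0.226 kg/m³

The peak of an instantaneous 1D plume sits at x = vt; there the Gaussian factor is 1 and C_max = M/(n_e·A·√(4πDt)), where n_e·A is the pore area the mass is dissolved in.
√(4πDt) = √(4π × 0.936 × 9.82) = 10.75 m, so C_max = 3.85/(0.20 × 7.94 × 10.75) = 0.226 kg/m³.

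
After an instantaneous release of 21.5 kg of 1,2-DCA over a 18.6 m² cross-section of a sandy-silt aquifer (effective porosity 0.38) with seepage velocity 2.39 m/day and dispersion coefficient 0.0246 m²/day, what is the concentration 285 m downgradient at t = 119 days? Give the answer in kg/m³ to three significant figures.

For an instantaneous plane source, C(x,t) = M/(n_e·A·√(4πDt)) · exp(−(x−vt)²/(4Dt)), with n_e·A the pore (flow) area.
Plume center vt = 2.39 × 119 = 284.41 m, so the well at 285 m is 0.59 m downgradient of the peak.
√(4πDt) = 6.065 m, giving peak height M/(n_e·A·√(4πDt)) = 21.5/(0.38 × 18.6 × 6.065) = 0.5015 kg/m³.
(x−vt)²/(4Dt) = (0.59)²/(4 × 0.0246 × 119) = 0.02973; exp(−0.02973) = 0.9707.
C = 0.5015 × 0.9707 = 0.487 kg/m³.

0.487 kg/m³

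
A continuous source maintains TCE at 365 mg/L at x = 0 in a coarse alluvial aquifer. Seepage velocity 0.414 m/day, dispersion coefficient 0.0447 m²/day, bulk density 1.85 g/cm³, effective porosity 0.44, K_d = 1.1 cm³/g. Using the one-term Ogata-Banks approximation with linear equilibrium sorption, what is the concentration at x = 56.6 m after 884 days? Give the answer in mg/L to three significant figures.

361 mg/L

Retardation factor R = 1 + ρ_b·K_d/n = 1 + 1.85 × 1.1/0.44 = 5.625.
Sorption retards both mechanisms: v_R = v/R = 0.07360 m/day, D_R = D/R = 0.007947 m²/day.
v_R·t = 0.07360 × 884 = 65.0624 m; 2√(D_R t) = 5.301 m; argument = (56.6 − 65.0624)/5.301 = -1.596.
C = C₀ × ½·erfc(-1.596) = 365 × 0.9880 = 361 mg/L.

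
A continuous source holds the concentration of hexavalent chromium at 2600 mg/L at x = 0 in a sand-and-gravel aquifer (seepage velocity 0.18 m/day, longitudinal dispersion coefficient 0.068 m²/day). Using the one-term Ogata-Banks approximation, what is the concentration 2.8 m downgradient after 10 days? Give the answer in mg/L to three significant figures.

509 mg/L

For a continuous step input, C/C₀ ≈ ½·erfc((x−vt)/(2√(Dt))).
vt = 0.18 × 10 = 1.8 m and 2√(Dt) = 2√(0.068 × 10) = 1.649 m.
Argument (x−vt)/(2√(Dt)) = (2.8 − 1.8)/1.649 = 0.6064; ½·erfc(0.6064) = 0.1956.
C = 2600 × 0.1956 = 509 mg/L.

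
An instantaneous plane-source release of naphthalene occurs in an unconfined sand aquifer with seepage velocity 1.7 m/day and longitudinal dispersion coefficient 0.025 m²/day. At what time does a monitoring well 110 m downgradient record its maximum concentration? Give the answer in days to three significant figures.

For the 1D instantaneous-source solution, setting ∂C/∂t = 0 at fixed x gives v²t² + 2Dt − x² = 0, so t = (√(D² + v²x²) − D)/v².
√(D² + v²x²) = √(0.025² + 1.7² × 110²) = 187.0; v² = 2.89.
t = (187.0 − 0.025)/2.89 = 64.7 days (vs. the pure-advection estimate x/v = 64.7 d).

64.7 days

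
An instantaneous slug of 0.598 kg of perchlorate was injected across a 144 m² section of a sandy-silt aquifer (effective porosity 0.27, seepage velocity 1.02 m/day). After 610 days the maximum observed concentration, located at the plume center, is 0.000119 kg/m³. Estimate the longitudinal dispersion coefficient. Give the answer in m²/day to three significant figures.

At the plume center C_max = M/(n_e·A·√(4πDt)), so D = M²/(4πt·(n_e·A·C_max)²).
n_e·A·C_max = 0.27 × 144 × 0.000119 = 0.004627 kg/m.
D = 0.598²/(4π × 610 × 0.004627²) = 2.18 m²/day.

2.18 m²/day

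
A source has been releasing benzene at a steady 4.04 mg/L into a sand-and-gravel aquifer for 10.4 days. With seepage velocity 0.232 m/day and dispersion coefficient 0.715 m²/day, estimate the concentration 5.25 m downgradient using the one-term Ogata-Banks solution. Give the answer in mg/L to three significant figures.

For a continuous step input, C/C₀ ≈ ½·erfc((x−vt)/(2√(Dt))).
vt = 0.232 × 10.4 = 2.4128 m and 2√(Dt) = 2√(0.715 × 10.4) = 5.454 m.
Argument (x−vt)/(2√(Dt)) = (5.25 − 2.4128)/5.454 = 0.5202; ½·erfc(0.5202) = 0.2310.
C = 4.04 × 0.2310 = 0.933 mg/L.

0.933 mg/L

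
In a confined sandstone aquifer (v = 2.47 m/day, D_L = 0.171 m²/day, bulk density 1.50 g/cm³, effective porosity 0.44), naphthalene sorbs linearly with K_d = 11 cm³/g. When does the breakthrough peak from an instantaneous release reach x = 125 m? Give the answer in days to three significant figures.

1950 days

Retardation factor R = 1 + ρ_b·K_d/n = 1 + 1.50 × 11/0.44 = 38.50.
Sorption retards both mechanisms: v_R = v/R = 0.06416 m/day, D_R = D/R = 0.004442 m²/day.
Peak time from v_R²t² + 2D_R t − x² = 0: t = (√(D_R² + v_R²x²) − D_R)/v_R².
√(D_R² + v_R²x²) = √(0.004442² + 0.06416² × 125²) = 8.020; v_R² = 0.004117.
t = (8.020 − 0.004442)/0.004117 = 1950 days.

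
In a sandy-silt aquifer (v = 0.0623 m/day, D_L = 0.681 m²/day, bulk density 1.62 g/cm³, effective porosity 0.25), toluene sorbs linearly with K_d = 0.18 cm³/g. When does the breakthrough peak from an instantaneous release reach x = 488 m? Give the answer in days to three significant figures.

16600 days

Retardation factor R = 1 + ρ_b·K_d/n = 1 + 1.62 × 0.18/0.25 = 2.166.
Sorption retards both mechanisms: v_R = v/R = 0.02876 m/day, D_R = D/R = 0.3144 m²/day.
Peak time from v_R²t² + 2D_R t − x² = 0: t = (√(D_R² + v_R²x²) − D_R)/v_R².
√(D_R² + v_R²x²) = √(0.3144² + 0.02876² × 488²) = 14.04; v_R² = 0.0008271.
t = (14.04 − 0.3144)/0.0008271 = 16600 days.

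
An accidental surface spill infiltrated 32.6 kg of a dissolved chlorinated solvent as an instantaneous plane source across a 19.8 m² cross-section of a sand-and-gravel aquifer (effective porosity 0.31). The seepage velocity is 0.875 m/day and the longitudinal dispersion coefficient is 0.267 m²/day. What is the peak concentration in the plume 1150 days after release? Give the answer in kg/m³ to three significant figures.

The peak of an instantaneous 1D plume sits at x = vt; there the Gaussian factor is 1 and C_max = M/(n_e·A·√(4πDt)), where n_e·A is the pore area the mass is dissolved in.
√(4πDt) = √(4π × 0.267 × 1150) = 62.12 m, so C_max = 32.6/(0.31 × 19.8 × 62.12) = 0.0855 kg/m³.

0.0855 kg/m³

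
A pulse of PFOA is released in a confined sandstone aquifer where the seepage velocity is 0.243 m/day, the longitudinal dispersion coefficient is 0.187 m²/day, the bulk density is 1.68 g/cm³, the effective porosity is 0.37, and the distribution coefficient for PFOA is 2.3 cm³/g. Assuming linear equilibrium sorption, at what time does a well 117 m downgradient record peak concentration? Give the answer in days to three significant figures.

Retardation factor R = 1 + ρ_b·K_d/n = 1 + 1.68 × 2.3/0.37 = 11.44.
Sorption retards both mechanisms: v_R = v/R = 0.02124 m/day, D_R = D/R = 0.01635 m²/day.
Peak time from v_R²t² + 2D_R t − x² = 0: t = (√(D_R² + v_R²x²) − D_R)/v_R².
√(D_R² + v_R²x²) = √(0.01635² + 0.02124² × 117²) = 2.485; v_R² = 0.0004511.
t = (2.485 − 0.01635)/0.0004511 = 5470 days.

5470 days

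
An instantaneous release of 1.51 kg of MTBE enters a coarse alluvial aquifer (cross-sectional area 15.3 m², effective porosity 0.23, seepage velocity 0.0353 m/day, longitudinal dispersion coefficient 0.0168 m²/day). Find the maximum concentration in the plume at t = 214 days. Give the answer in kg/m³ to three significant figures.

0.0638 kg/m³

The peak of an instantaneous 1D plume sits at x = vt; there the Gaussian factor is 1 and C_max = M/(n_e·A·√(4πDt)), where n_e·A is the pore area the mass is dissolved in.
√(4πDt) = √(4π × 0.0168 × 214) = 6.722 m, so C_max = 1.51/(0.23 × 15.3 × 6.722) = 0.0638 kg/m³.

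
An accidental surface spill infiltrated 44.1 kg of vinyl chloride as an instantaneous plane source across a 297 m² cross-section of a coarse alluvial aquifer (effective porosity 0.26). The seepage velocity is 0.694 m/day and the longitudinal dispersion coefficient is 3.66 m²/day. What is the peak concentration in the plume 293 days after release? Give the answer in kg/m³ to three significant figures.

The peak of an instantaneous 1D plume sits at x = vt; there the Gaussian factor is 1 and C_max = M/(n_e·A·√(4πDt)), where n_e·A is the pore area the mass is dissolved in.
√(4πDt) = √(4π × 3.66 × 293) = 116.1 m, so C_max = 44.1/(0.26 × 297 × 116.1) = 0.00492 kg/m³.

0.00492 kg/m³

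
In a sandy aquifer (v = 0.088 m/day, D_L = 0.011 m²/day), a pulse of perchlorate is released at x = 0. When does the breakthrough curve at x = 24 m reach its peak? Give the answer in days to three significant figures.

For the 1D instantaneous-source solution, setting ∂C/∂t = 0 at fixed x gives v²t² + 2Dt − x² = 0, so t = (√(D² + v²x²) − D)/v².
√(D² + v²x²) = √(0.011² + 0.088² × 24²) = 2.112; v² = 0.007744.
t = (2.112 − 0.011)/0.007744 = 271 days (vs. the pure-advection estimate x/v = 273 d).

271 days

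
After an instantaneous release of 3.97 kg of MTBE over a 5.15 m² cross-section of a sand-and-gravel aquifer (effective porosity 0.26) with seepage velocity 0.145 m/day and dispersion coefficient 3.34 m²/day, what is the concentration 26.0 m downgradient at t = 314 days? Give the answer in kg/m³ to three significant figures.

For an instantaneous plane source, C(x,t) = M/(n_e·A·√(4πDt)) · exp(−(x−vt)²/(4Dt)), with n_e·A the pore (flow) area.
Plume center vt = 0.145 × 314 = 45.53 m, so the well at 26.0 m is 19.53 m upgradient of the peak.
√(4πDt) = 114.8 m, giving peak height M/(n_e·A·√(4πDt)) = 3.97/(0.26 × 5.15 × 114.8) = 0.02583 kg/m³.
(x−vt)²/(4Dt) = (-19.53)²/(4 × 3.34 × 314) = 0.09092; exp(−0.09092) = 0.9131.
C = 0.02583 × 0.9131 = 0.0236 kg/m³.

0.0236 kg/m³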